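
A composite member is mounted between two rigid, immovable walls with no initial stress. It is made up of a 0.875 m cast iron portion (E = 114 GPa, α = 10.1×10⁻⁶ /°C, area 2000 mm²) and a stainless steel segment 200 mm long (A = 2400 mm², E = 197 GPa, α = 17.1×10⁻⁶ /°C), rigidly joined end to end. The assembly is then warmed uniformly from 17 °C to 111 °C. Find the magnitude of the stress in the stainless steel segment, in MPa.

If the supports were absent, the total length change would be Σ αᵢΔT Lᵢ = 10.1×10⁻⁶×94×875 + 17.1×10⁻⁶×94×200 = 1.152 mm.
The rigid supports impose zero overall length change; the single axial force P common to all segments must satisfy P Σ Lᵢ/(AᵢEᵢ) = δ_free.
The series flexibility is Σ Lᵢ/(AᵢEᵢ) = 875/(2000×114×10³) + 200/(2400×197×10³) = 4.261×10⁻⁶ mm/N.
P = 1.152 / 4.261×10⁻⁶ = 270400 N = 270.4 kN, compressive.
σ_{stainless steel} = P / A = 270400 / 2400 = 112.7 MPa.

σ ≈ 113 MPa (compressive)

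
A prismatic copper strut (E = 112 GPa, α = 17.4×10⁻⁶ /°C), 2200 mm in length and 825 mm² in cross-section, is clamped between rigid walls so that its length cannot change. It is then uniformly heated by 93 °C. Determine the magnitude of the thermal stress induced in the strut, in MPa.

The supports are rigid, so the total axial strain is zero. The restrained thermal strain is ε = αΔT = 17.4×10⁻⁶ × 93 = 1618.2×10⁻⁶.
The stress required to suppress this strain is σ = Eε = 112×10³ × 1618.2×10⁻⁶ = 181.2 MPa, compressive since the strut is trying to expand.

σ ≈ 181 MPa (compressive)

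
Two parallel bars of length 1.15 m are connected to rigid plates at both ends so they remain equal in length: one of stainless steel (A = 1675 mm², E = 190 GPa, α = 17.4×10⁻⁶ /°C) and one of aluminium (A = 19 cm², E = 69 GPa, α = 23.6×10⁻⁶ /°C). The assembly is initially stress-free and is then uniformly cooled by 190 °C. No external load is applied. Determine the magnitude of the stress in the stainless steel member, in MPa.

Both members must finish at the same length. With the larger α, the aluminium tends to over-contract; the plates restrain it, putting the aluminium in tension and the stainless steel in compression. With no external load the two internal forces are equal and opposite, magnitude P.
Equating the net (thermal + elastic) strains gives |α₁ − α₂|·ΔT = P·[1/(A₁E₁) + 1/(A₂E₂)].
|α₁ − α₂|·ΔT = 6.2×10⁻⁶ × 190 = 0.001178.
1/(A₁E₁) + 1/(A₂E₂) = 1/(1675×190×10³) + 1/(1900×69×10³) = 1.077×10⁻⁸ N⁻¹.
So P = 0.001178 / 1.077×10⁻⁸ = 109.4 kN.
σ_{stainless steel} = P/A₁ = 109400/1675 = 65.3 MPa, compressive.

σ ≈ 65.3 MPa (compressive)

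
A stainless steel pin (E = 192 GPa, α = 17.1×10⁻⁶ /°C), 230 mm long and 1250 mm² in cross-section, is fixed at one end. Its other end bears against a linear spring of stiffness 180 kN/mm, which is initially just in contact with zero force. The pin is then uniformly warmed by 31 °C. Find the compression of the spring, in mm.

δ ≈ 0.104 mm

If the spring were absent the pin would lengthen by αΔT L = 17.1×10⁻⁶ × 31 × 230 = 0.1219 mm.
With a force P in the spring, the elastic change of the pin is PL/(AE) and that of the spring is P/k; compatibility requires their sum to equal δ_free.
So P = δ_free / [L/(AE) + 1/k] = 0.1219 / [ 230/(1250×192×10³) + 1/(180×10³) ].
P = 0.1219 / 6.514×10⁻⁶ = 18720 N.
Spring compression = P/k = 18720/(180×10³) = 0.104 mm.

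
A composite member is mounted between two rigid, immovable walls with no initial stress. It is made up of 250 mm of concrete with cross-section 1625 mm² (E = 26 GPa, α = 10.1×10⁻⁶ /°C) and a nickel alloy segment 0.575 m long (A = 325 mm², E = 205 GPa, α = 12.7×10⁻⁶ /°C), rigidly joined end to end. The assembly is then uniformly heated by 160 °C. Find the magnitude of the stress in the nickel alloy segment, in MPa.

σ ≈ 333 MPa (compressive)

With the walls removed the bar would change length by δ_free = Σ αᵢΔT Lᵢ = 10.1×10⁻⁶×160×250 + 12.7×10⁻⁶×160×575 = 1.572 mm.
The rigid supports impose zero overall length change; the single axial force P common to all segments must satisfy P Σ Lᵢ/(AᵢEᵢ) = δ_free.
The series flexibility is Σ Lᵢ/(AᵢEᵢ) = 250/(1625×26×10³) + 575/(325×205×10³) = 1.455×10⁻⁵ mm/N.
P = 1.572 / 1.455×10⁻⁵ = 108100 N = 108.1 kN, compressive.
σ_{nickel alloy} = P / A = 108100 / 325 = 332.6 MPa.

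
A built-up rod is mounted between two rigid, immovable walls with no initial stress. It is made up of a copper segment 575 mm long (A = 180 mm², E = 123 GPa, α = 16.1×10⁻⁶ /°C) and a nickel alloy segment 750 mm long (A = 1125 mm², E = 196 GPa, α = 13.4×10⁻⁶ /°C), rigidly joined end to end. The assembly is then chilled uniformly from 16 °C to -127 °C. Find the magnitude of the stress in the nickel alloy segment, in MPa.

σ ≈ 83.6 MPa (tensile)

If the supports were absent, the total length change would be Σ αᵢΔT Lᵢ = 16.1×10⁻⁶×143×575 + 13.4×10⁻⁶×143×750 = 2.761 mm.
The rigid supports impose zero overall length change; the single axial force P common to all segments must satisfy P Σ Lᵢ/(AᵢEᵢ) = δ_free.
Σ Lᵢ/(AᵢEᵢ) = 575/(180×123×10³) + 750/(1125×196×10³) = 2.937×10⁻⁵ mm/N.
Hence P = δ_free / Σ(L/AE) = 2.761/2.937×10⁻⁵ = 94 kN (tensile).
σ_{nickel alloy} = P / A = 94000 / 1125 = 83.55 MPa.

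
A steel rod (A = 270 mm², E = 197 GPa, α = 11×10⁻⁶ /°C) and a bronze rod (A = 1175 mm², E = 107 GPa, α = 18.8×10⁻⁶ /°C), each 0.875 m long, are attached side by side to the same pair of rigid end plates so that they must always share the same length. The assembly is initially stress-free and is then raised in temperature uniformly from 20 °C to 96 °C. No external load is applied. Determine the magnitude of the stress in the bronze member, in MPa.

σ ≈ 18.9 MPa (compressive)

Equilibrium of a rigid end plate with no external load gives equal and opposite internal forces ±P in the two members. Since α_{bronze} > α_{steel}, heating drives the bronze into compression and the steel into tension.
Compatibility of the two members (thermal + elastic change equal): (α₁ − α₂)ΔT = P·[1/(A₁E₁) + 1/(A₂E₂)].
|α₁ − α₂|·ΔT = 7.8×10⁻⁶ × 76 = 0.0005928.
1/(A₁E₁) + 1/(A₂E₂) = 1/(270×197×10³) + 1/(1175×107×10³) = 2.675×10⁻⁸ N⁻¹.
So P = 0.0005928 / 2.675×10⁻⁸ = 22.16 kN.
σ_{bronze} = P/A₂ = 22160/1175 = 18.86 MPa, compressive.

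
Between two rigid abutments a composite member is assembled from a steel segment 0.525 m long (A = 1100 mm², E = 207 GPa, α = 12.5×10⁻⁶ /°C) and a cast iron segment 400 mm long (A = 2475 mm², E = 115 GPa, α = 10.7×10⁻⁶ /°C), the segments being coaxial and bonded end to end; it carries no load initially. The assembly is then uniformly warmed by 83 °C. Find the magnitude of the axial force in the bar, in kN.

P ≈ 243 kN (compressive)

If the supports were absent, the total length change would be Σ αᵢΔT Lᵢ = 12.5×10⁻⁶×83×525 + 10.7×10⁻⁶×83×400 = 0.8999 mm.
Since the ends are fixed, an axial force P builds up, equal in every segment, with P · Σ Lᵢ/(AᵢEᵢ) = δ_free.
Σ Lᵢ/(AᵢEᵢ) = 525/(1100×207×10³) + 400/(2475×115×10³) = 3.711×10⁻⁶ mm/N.
P = 0.8999 / 3.711×10⁻⁶ = 242500 N = 242.5 kN, compressive.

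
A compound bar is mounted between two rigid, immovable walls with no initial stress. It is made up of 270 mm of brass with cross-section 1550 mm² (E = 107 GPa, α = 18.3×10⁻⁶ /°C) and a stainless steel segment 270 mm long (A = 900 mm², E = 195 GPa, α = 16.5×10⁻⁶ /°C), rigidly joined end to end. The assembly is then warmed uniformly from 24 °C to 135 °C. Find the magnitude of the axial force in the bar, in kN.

If the supports were absent, the total length change would be Σ αᵢΔT Lᵢ = 18.3×10⁻⁶×111×270 + 16.5×10⁻⁶×111×270 = 1.043 mm.
The walls prevent any net length change, so an axial force P (same in every segment) develops. Compatibility: P · Σ Lᵢ/(AᵢEᵢ) = δ_free.
Σ Lᵢ/(AᵢEᵢ) = 270/(1550×107×10³) + 270/(900×195×10³) = 3.166×10⁻⁶ mm/N.
P = 1.043 / 3.166×10⁻⁶ = 329400 N = 329.4 kN, compressive.

P ≈ 329 kN (compressive)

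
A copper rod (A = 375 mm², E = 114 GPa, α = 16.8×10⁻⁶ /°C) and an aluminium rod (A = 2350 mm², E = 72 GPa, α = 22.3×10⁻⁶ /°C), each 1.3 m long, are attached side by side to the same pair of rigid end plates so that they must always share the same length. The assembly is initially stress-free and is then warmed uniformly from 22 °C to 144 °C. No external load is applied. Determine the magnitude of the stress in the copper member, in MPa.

σ ≈ 61.1 MPa (tensile)

Both members must finish at the same length. With the larger α, the aluminium tends to over-expand; the plates restrain it, putting the aluminium in compression and the copper in tension. With no external load the two internal forces are equal and opposite, magnitude P.
Equating the net (thermal + elastic) strains gives |α₁ − α₂|·ΔT = P·[1/(A₁E₁) + 1/(A₂E₂)].
|α₁ − α₂|·ΔT = 5.5×10⁻⁶ × 122 = 0.000671.
1/(A₁E₁) + 1/(A₂E₂) = 1/(375×114×10³) + 1/(2350×72×10³) = 2.93×10⁻⁸ N⁻¹.
P = 0.000671 / 2.93×10⁻⁸ = 22900 N = 22.9 kN.
σ_{copper} = P/A₁ = 22900/375 = 61.07 MPa, tensile.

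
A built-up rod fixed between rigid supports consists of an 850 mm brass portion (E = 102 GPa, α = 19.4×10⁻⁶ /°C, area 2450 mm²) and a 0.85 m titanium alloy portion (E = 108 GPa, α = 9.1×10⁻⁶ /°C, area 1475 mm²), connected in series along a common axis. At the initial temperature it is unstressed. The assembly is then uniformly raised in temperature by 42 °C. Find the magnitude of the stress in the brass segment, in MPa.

σ ≈ 47.5 MPa (compressive)

Free thermal expansion of the whole bar: Σ αᵢΔT Lᵢ = 19.4×10⁻⁶×42×850 + 9.1×10⁻⁶×42×850 = 1.017 mm.
The rigid supports impose zero overall length change; the single axial force P common to all segments must satisfy P Σ Lᵢ/(AᵢEᵢ) = δ_free.
The series flexibility is Σ Lᵢ/(AᵢEᵢ) = 850/(2450×102×10³) + 850/(1475×108×10³) = 8.737×10⁻⁶ mm/N.
P = 1.017 / 8.737×10⁻⁶ = 116500 N = 116.5 kN, compressive.
σ_{brass} = P / A = 116500 / 2450 = 47.53 MPa.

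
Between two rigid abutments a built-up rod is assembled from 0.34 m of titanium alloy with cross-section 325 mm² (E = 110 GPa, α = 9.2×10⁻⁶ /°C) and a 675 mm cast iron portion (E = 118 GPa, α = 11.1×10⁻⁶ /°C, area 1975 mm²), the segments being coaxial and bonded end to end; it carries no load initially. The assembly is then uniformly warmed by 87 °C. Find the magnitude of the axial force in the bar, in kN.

P ≈ 74.5 kN (compressive)

Free thermal expansion of the whole bar: Σ αᵢΔT Lᵢ = 9.2×10⁻⁶×87×340 + 11.1×10⁻⁶×87×675 = 0.924 mm.
Since the ends are fixed, an axial force P builds up, equal in every segment, with P · Σ Lᵢ/(AᵢEᵢ) = δ_free.
Σ Lᵢ/(AᵢEᵢ) = 340/(325×110×10³) + 675/(1975×118×10³) = 1.241×10⁻⁵ mm/N.
P = 0.924 / 1.241×10⁻⁵ = 74470 N = 74.47 kN, compressive.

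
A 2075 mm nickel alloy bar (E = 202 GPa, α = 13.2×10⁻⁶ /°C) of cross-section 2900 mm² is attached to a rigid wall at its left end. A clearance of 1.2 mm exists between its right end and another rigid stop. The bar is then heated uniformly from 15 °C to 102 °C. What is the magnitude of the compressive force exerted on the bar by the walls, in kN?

P ≈ 334 kN

Free thermal elongation = αΔT L = 13.2×10⁻⁶ × 87 × 2075 = 2.383 mm.
The gap closes (δ_free > 1.2 mm) and the wall then resists a further 2.383 − 1.2 = 1.183 mm of expansion.
Compatibility: PL/(AE) = 1.183 mm, so σ = P/A = E × (1.183/2075) = 115.2 MPa.
Force on the wall = σA = 115.2 × 2900 mm² = 334 kN.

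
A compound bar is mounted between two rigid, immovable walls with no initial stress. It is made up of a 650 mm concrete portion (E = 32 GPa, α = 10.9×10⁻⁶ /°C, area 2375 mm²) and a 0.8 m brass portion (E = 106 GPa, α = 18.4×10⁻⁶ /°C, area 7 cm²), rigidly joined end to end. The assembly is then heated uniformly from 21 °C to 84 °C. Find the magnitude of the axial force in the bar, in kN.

P ≈ 71.1 kN (compressive)

If the supports were absent, the total length change would be Σ αᵢΔT Lᵢ = 10.9×10⁻⁶×63×650 + 18.4×10⁻⁶×63×800 = 1.374 mm.
The walls prevent any net length change, so an axial force P (same in every segment) develops. Compatibility: P · Σ Lᵢ/(AᵢEᵢ) = δ_free.
Σ Lᵢ/(AᵢEᵢ) = 650/(2375×32×10³) + 800/(700×106×10³) = 1.933×10⁻⁵ mm/N.
So P = 1.374 / 1.933×10⁻⁵ = 71.05 kN, compressive.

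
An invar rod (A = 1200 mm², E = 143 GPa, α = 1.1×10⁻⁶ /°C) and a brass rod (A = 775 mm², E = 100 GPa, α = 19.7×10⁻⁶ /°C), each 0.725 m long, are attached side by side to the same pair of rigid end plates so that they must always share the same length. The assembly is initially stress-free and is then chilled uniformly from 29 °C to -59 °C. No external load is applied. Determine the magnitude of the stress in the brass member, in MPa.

Equilibrium of a rigid end plate with no external load gives equal and opposite internal forces ±P in the two members. Since α_{brass} > α_{invar}, cooling drives the brass into tension and the invar into compression.
Setting the final lengths equal and cancelling L: (α₁ − α₂)ΔT = P/(A₁E₁) + P/(A₂E₂).
|α₁ − α₂|·ΔT = 18.6×10⁻⁶ × 88 = 0.001637.
1/(A₁E₁) + 1/(A₂E₂) = 1/(1200×143×10³) + 1/(775×100×10³) = 1.873×10⁻⁸ N⁻¹.
So P = 0.001637 / 1.873×10⁻⁸ = 87.39 kN.
σ_{brass} = P/A₂ = 87390/775 = 112.8 MPa, tensile.

σ ≈ 113 MPa (tensile)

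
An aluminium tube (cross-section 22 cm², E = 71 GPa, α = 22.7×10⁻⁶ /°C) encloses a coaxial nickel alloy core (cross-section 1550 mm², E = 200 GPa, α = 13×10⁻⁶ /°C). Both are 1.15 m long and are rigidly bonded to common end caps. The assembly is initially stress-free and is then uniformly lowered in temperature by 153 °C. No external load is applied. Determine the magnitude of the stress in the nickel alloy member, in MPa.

σ ≈ 99.4 MPa (compressive)

Both members must finish at the same length. With the larger α, the aluminium tends to over-contract; the plates restrain it, putting the aluminium in tension and the nickel alloy in compression. With no external load the two internal forces are equal and opposite, magnitude P.
Equating the net (thermal + elastic) strains gives |α₁ − α₂|·ΔT = P·[1/(A₁E₁) + 1/(A₂E₂)].
|α₁ − α₂|·ΔT = 9.7×10⁻⁶ × 153 = 0.001484.
1/(A₁E₁) + 1/(A₂E₂) = 1/(2200×71×10³) + 1/(1550×200×10³) = 9.628×10⁻⁹ N⁻¹.
So P = 0.001484 / 9.628×10⁻⁹ = 154.1 kN.
σ_{nickel alloy} = P/A₂ = 154100/1550 = 99.45 MPa, compressive.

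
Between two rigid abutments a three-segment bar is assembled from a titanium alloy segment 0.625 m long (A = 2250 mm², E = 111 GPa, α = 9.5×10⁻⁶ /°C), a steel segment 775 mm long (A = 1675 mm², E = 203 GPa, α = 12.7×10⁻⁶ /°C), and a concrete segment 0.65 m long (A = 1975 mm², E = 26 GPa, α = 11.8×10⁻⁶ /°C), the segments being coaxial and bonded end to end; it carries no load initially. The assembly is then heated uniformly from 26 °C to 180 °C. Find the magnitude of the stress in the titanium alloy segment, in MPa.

σ ≈ 92 MPa (compressive)

Free thermal expansion of the whole bar: Σ αᵢΔT Lᵢ = 9.5×10⁻⁶×154×625 + 12.7×10⁻⁶×154×775 + 11.8×10⁻⁶×154×650 = 3.611 mm.
Since the ends are fixed, an axial force P builds up, equal in every segment, with P · Σ Lᵢ/(AᵢEᵢ) = δ_free.
Σ Lᵢ/(AᵢEᵢ) = 625/(2250×111×10³) + 775/(1675×203×10³) + 650/(1975×26×10³) = 1.744×10⁻⁵ mm/N.
P = 3.611 / 1.744×10⁻⁵ = 207100 N = 207.1 kN, compressive.
σ_{titanium alloy} = P / A = 207100 / 2250 = 92.03 MPa.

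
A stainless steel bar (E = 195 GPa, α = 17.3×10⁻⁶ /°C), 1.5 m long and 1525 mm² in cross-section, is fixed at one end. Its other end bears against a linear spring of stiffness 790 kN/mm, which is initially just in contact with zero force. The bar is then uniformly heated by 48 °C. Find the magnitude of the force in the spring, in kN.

The unrestrained thermal change is αΔT L = 17.3×10⁻⁶ × 48 × 1500 = 1.246 mm.
With a force P in the spring, the elastic change of the bar is PL/(AE) and that of the spring is P/k; compatibility requires their sum to equal δ_free.
So P = δ_free / [L/(AE) + 1/k] = 1.246 / [ 1500/(1525×195×10³) + 1/(790×10³) ].
P = 1.246 / 6.31×10⁻⁶ = 197400 N.

P ≈ 197 kN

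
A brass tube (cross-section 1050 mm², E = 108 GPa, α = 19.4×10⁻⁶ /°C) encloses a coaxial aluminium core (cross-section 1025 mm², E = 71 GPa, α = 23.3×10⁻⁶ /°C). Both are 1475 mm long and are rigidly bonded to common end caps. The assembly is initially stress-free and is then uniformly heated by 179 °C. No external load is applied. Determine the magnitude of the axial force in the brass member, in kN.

The aluminium has the larger α, so on heating it would change length more than the brass if both were free. The rigid plates force a common final length, so the aluminium is put into compression and the brass into tension, with equal and opposite forces P (no external load).
Setting the final lengths equal and cancelling L: (α₁ − α₂)ΔT = P/(A₁E₁) + P/(A₂E₂).
|α₁ − α₂|·ΔT = 3.9×10⁻⁶ × 179 = 0.0006981.
1/(A₁E₁) + 1/(A₂E₂) = 1/(1050×108×10³) + 1/(1025×71×10³) = 2.256×10⁻⁸ N⁻¹.
So P = 0.0006981 / 2.256×10⁻⁸ = 30.95 kN.

P ≈ 30.9 kN (tensile in the brass)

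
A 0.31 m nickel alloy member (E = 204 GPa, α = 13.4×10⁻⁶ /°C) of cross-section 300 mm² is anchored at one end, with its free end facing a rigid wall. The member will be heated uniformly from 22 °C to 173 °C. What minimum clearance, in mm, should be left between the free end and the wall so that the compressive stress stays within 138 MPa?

g ≈ 0.418 mm

Free expansion if unrestrained: δ_free = αΔT L = 13.4×10⁻⁶ × 151 × 310 = 0.6273 mm.
At the allowable stress the elastic shortening the wall may impose is σL/E = 138 × 310 / (204×10³) = 0.2097 mm.
So the gap has to take up the difference, g_min = δ_free − σL/E = 0.6273 − 0.2097 = 0.4175 mm.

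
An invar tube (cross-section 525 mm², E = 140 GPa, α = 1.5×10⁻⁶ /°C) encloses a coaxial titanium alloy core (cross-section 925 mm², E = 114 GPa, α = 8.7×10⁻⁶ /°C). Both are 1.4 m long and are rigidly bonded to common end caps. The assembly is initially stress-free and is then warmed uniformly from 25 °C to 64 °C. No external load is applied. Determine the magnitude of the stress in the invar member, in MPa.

σ ≈ 23.2 MPa (tensile)

Both members must finish at the same length. With the larger α, the titanium alloy tends to over-expand; the plates restrain it, putting the titanium alloy in compression and the invar in tension. With no external load the two internal forces are equal and opposite, magnitude P.
Compatibility of the two members (thermal + elastic change equal): (α₁ − α₂)ΔT = P·[1/(A₁E₁) + 1/(A₂E₂)].
|α₁ − α₂|·ΔT = 7.2×10⁻⁶ × 39 = 0.0002808.
1/(A₁E₁) + 1/(A₂E₂) = 1/(525×140×10³) + 1/(925×114×10³) = 2.309×10⁻⁸ N⁻¹.
P = 0.0002808 / 2.309×10⁻⁸ = 12160 N = 12.16 kN.
σ_{invar} = P/A₁ = 12160/525 = 23.17 MPa, tensile.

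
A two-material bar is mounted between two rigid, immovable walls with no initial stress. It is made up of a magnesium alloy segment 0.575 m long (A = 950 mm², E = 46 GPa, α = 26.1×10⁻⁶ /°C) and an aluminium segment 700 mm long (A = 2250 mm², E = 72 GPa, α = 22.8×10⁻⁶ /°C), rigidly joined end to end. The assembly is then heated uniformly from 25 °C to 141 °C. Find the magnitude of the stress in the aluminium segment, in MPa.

Free thermal expansion of the whole bar: Σ αᵢΔT Lᵢ = 26.1×10⁻⁶×116×575 + 22.8×10⁻⁶×116×700 = 3.592 mm.
The rigid supports impose zero overall length change; the single axial force P common to all segments must satisfy P Σ Lᵢ/(AᵢEᵢ) = δ_free.
The series flexibility is Σ Lᵢ/(AᵢEᵢ) = 575/(950×46×10³) + 700/(2250×72×10³) = 1.748×10⁻⁵ mm/N.
P = 3.592 / 1.748×10⁻⁵ = 205500 N = 205.5 kN, compressive.
σ_{aluminium} = P / A = 205500 / 2250 = 91.34 MPa.

σ ≈ 91.3 MPa (compressive)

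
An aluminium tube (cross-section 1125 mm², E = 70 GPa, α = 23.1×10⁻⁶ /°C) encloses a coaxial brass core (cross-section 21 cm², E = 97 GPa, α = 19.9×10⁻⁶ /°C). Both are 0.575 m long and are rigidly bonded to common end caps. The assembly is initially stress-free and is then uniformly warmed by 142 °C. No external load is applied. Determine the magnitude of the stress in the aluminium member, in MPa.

σ ≈ 22.9 MPa (compressive)

The aluminium has the larger α, so on heating it would change length more than the brass if both were free. The rigid plates force a common final length, so the aluminium is put into compression and the brass into tension, with equal and opposite forces P (no external load).
Setting the final lengths equal and cancelling L: (α₁ − α₂)ΔT = P/(A₁E₁) + P/(A₂E₂).
|α₁ − α₂|·ΔT = 3.2×10⁻⁶ × 142 = 0.0004544.
1/(A₁E₁) + 1/(A₂E₂) = 1/(1125×70×10³) + 1/(2100×97×10³) = 1.761×10⁻⁸ N⁻¹.
P = 0.0004544 / 1.761×10⁻⁸ = 25810 N = 25.81 kN.
σ_{aluminium} = P/A₁ = 25810/1125 = 22.94 MPa, compressive.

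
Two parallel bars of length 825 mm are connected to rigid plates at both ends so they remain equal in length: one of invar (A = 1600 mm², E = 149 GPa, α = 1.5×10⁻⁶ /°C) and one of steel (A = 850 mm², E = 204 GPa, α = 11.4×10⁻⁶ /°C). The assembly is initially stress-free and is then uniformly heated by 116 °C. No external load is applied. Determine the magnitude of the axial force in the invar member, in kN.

Both members must finish at the same length. With the larger α, the steel tends to over-expand; the plates restrain it, putting the steel in compression and the invar in tension. With no external load the two internal forces are equal and opposite, magnitude P.
Equating the net (thermal + elastic) strains gives |α₁ − α₂|·ΔT = P·[1/(A₁E₁) + 1/(A₂E₂)].
|α₁ − α₂|·ΔT = 9.9×10⁻⁶ × 116 = 0.001148.
1/(A₁E₁) + 1/(A₂E₂) = 1/(1600×149×10³) + 1/(850×204×10³) = 9.962×10⁻⁹ N⁻¹.
P = 0.001148 / 9.962×10⁻⁹ = 115300 N = 115.3 kN.

P ≈ 115 kN (tensile in the invar)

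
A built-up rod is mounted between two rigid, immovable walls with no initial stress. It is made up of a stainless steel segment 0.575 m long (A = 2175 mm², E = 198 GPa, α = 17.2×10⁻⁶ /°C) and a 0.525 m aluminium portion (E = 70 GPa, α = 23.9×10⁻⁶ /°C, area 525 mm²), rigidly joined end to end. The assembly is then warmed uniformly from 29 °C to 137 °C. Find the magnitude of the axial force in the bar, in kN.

Free thermal expansion of the whole bar: Σ αᵢΔT Lᵢ = 17.2×10⁻⁶×108×575 + 23.9×10⁻⁶×108×525 = 2.423 mm.
The walls prevent any net length change, so an axial force P (same in every segment) develops. Compatibility: P · Σ Lᵢ/(AᵢEᵢ) = δ_free.
Σ Lᵢ/(AᵢEᵢ) = 575/(2175×198×10³) + 525/(525×70×10³) = 1.562×10⁻⁵ mm/N.
So P = 2.423 / 1.562×10⁻⁵ = 155.1 kN, compressive.

P ≈ 155 kN (compressive)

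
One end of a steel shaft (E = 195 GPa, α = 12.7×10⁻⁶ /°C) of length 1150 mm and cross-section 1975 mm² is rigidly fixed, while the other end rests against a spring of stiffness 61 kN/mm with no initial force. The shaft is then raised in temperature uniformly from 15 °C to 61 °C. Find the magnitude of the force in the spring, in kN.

Free thermal expansion: δ_free = αΔT L = 12.7×10⁻⁶ × 46 × 1150 = 0.6718 mm.
With a force P in the spring, the elastic change of the shaft is PL/(AE) and that of the spring is P/k; compatibility requires their sum to equal δ_free.
So P = δ_free / [L/(AE) + 1/k] = 0.6718 / [ 1150/(1975×195×10³) + 1/(61×10³) ].
P = 0.6718 / 1.938×10⁻⁵ = 34670 N.

P ≈ 34.7 kN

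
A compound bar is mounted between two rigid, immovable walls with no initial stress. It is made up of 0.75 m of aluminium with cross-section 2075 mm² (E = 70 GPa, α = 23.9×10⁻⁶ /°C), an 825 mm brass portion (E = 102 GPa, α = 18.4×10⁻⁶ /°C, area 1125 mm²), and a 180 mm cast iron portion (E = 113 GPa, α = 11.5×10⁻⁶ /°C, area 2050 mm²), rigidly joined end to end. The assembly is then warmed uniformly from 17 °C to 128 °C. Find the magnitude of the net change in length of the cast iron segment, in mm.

|ΔL| ≈ 0.00129 mm

Free thermal expansion of the whole bar: Σ αᵢΔT Lᵢ = 23.9×10⁻⁶×111×750 + 18.4×10⁻⁶×111×825 + 11.5×10⁻⁶×111×180 = 3.904 mm.
The walls prevent any net length change, so an axial force P (same in every segment) develops. Compatibility: P · Σ Lᵢ/(AᵢEᵢ) = δ_free.
The series flexibility is Σ Lᵢ/(AᵢEᵢ) = 750/(2075×70×10³) + 825/(1125×102×10³) + 180/(2050×113×10³) = 1.313×10⁻⁵ mm/N.
P = 3.904 / 1.313×10⁻⁵ = 297400 N = 297.4 kN, compressive.
For the cast iron segment, free thermal change = 11.5×10⁻⁶×111×180 = 0.2298 mm and elastic change from P = 297400×180/(2050×113×10³) = 0.2311 mm; these oppose, so the net change is 0.00129 mm (segment shortens).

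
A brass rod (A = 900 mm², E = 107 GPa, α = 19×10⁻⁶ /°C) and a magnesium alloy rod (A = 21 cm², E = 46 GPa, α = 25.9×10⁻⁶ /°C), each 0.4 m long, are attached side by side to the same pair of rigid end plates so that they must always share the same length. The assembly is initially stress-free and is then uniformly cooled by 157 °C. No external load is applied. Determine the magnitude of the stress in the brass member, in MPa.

Both members must finish at the same length. With the larger α, the magnesium alloy tends to over-contract; the plates restrain it, putting the magnesium alloy in tension and the brass in compression. With no external load the two internal forces are equal and opposite, magnitude P.
Compatibility of the two members (thermal + elastic change equal): (α₁ − α₂)ΔT = P·[1/(A₁E₁) + 1/(A₂E₂)].
|α₁ − α₂|·ΔT = 6.9×10⁻⁶ × 157 = 0.001083.
1/(A₁E₁) + 1/(A₂E₂) = 1/(900×107×10³) + 1/(2100×46×10³) = 2.074×10⁻⁸ N⁻¹.
So P = 0.001083 / 2.074×10⁻⁸ = 52.24 kN.
σ_{brass} = P/A₁ = 52240/900 = 58.05 MPa, compressive.

σ ≈ 58 MPa (compressive)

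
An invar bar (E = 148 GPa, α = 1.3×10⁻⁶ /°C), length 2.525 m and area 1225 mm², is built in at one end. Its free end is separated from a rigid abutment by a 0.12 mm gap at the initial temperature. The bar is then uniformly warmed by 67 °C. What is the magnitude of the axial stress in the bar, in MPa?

Free thermal elongation = αΔT L = 1.3×10⁻⁶ × 67 × 2525 = 0.2199 mm.
The gap closes (δ_free > 0.12 mm) and the wall then resists a further 0.2199 − 0.12 = 0.09993 mm of expansion.
So σ = E(δ_free − g)/L = 148×10³ × 0.09993/2525 = 5.857 MPa.

σ ≈ 5.86 MPa (compressive)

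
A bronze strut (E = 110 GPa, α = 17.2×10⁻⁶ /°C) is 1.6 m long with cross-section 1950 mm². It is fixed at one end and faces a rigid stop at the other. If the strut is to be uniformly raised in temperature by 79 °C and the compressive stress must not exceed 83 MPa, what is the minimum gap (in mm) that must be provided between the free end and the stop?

Free expansion if unrestrained: δ_free = αΔT L = 17.2×10⁻⁶ × 79 × 1600 = 2.174 mm.
At the allowable stress the elastic shortening the wall may impose is σL/E = 83 × 1600 / (110×10³) = 1.207 mm.
The gap must absorb the remainder: g_min = 2.174 − 1.207 = 0.9668 mm.

g ≈ 0.967 mm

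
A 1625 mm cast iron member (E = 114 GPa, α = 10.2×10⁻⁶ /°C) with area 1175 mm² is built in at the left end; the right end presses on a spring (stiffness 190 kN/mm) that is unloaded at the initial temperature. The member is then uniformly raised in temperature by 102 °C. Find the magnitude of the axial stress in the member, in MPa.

The unrestrained thermal change is αΔT L = 10.2×10⁻⁶ × 102 × 1625 = 1.691 mm.
With a force P in the spring, the elastic change of the member is PL/(AE) and that of the spring is P/k; compatibility requires their sum to equal δ_free.
P [ L/(AE) + 1/k ] = δ_free → P [ 1625/(1175×114×10³) + 1/(190×10³) ] = 1.691.
P = 1.691 / 1.739×10⁻⁵ = 97190 N.
σ = P/A = 97190/1175 = 82.72 MPa.

σ ≈ 82.7 MPa (compressive)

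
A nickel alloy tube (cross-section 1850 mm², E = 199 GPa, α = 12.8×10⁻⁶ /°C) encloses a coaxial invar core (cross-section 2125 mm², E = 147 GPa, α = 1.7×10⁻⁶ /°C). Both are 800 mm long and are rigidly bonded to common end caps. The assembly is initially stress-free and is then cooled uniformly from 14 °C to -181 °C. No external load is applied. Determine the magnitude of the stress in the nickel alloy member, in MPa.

Equilibrium of a rigid end plate with no external load gives equal and opposite internal forces ±P in the two members. Since α_{nickel alloy} > α_{invar}, cooling drives the nickel alloy into tension and the invar into compression.
Equating the net (thermal + elastic) strains gives |α₁ − α₂|·ΔT = P·[1/(A₁E₁) + 1/(A₂E₂)].
|α₁ − α₂|·ΔT = 11.1×10⁻⁶ × 195 = 0.002165.
1/(A₁E₁) + 1/(A₂E₂) = 1/(1850×199×10³) + 1/(2125×147×10³) = 5.918×10⁻⁹ N⁻¹.
So P = 0.002165 / 5.918×10⁻⁹ = 365.8 kN.
σ_{nickel alloy} = P/A₁ = 365800/1850 = 197.7 MPa, tensile.

σ ≈ 198 MPa (tensile)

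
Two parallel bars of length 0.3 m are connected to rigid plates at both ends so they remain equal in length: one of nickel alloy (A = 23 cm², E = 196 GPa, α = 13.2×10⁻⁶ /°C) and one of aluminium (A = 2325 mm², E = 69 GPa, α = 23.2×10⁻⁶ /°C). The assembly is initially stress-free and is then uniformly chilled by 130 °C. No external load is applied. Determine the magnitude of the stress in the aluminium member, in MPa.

σ ≈ 66.2 MPa (tensile)

Both members must finish at the same length. With the larger α, the aluminium tends to over-contract; the plates restrain it, putting the aluminium in tension and the nickel alloy in compression. With no external load the two internal forces are equal and opposite, magnitude P.
Setting the final lengths equal and cancelling L: (α₁ − α₂)ΔT = P/(A₁E₁) + P/(A₂E₂).
|α₁ − α₂|·ΔT = 10×10⁻⁶ × 130 = 0.0013.
1/(A₁E₁) + 1/(A₂E₂) = 1/(2300×196×10³) + 1/(2325×69×10³) = 8.452×10⁻⁹ N⁻¹.
So P = 0.0013 / 8.452×10⁻⁹ = 153.8 kN.
σ_{aluminium} = P/A₂ = 153800/2325 = 66.16 MPa, tensile.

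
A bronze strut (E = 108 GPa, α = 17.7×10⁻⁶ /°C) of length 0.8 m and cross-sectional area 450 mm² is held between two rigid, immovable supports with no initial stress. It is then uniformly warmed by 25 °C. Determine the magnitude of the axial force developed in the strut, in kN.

With zero net strain, σ = E·αΔT = 108 GPa × 17.7×10⁻⁶ × 25 = 47.79 MPa.
P = AEαΔT = 450 × 108×10³ × 17.7×10⁻⁶ × 25 = 21.51 kN (compressive).

P ≈ 21.5 kN (compressive)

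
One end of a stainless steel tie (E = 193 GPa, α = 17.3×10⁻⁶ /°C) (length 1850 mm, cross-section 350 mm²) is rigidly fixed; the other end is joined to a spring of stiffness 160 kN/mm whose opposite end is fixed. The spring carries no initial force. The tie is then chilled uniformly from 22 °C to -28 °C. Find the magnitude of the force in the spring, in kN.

The unrestrained thermal change is αΔT L = 17.3×10⁻⁶ × 50 × 1850 = 1.6 mm.
Let P be the tensile force in the spring. The tie extends elastically by PL/(AE) and the spring stretches by P/k; together these equal δ_free.
P [ L/(AE) + 1/k ] = δ_free → P [ 1850/(350×193×10³) + 1/(160×10³) ] = 1.6.
P = 1.6 / 3.364×10⁻⁵ = 47570 N.

P ≈ 47.6 kN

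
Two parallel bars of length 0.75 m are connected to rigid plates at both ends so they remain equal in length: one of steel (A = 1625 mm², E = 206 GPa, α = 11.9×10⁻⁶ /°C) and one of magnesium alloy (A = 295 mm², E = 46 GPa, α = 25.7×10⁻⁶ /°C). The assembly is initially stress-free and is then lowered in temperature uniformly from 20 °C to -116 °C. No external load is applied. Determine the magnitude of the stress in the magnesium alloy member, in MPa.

Equilibrium of a rigid end plate with no external load gives equal and opposite internal forces ±P in the two members. Since α_{magnesium alloy} > α_{steel}, cooling drives the magnesium alloy into tension and the steel into compression.
Setting the final lengths equal and cancelling L: (α₁ − α₂)ΔT = P/(A₁E₁) + P/(A₂E₂).
|α₁ − α₂|·ΔT = 13.8×10⁻⁶ × 136 = 0.001877.
1/(A₁E₁) + 1/(A₂E₂) = 1/(1625×206×10³) + 1/(295×46×10³) = 7.668×10⁻⁸ N⁻¹.
P = 0.001877 / 7.668×10⁻⁸ = 24480 N = 24.48 kN.
σ_{magnesium alloy} = P/A₂ = 24480/295 = 82.97 MPa, tensile.

σ ≈ 83 MPa (tensile)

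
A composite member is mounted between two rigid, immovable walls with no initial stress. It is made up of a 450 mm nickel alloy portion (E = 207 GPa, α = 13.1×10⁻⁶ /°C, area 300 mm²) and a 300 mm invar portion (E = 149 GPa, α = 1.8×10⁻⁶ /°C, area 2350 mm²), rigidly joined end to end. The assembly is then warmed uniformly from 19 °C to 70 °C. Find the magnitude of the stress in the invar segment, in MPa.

σ ≈ 17.2 MPa (compressive)

If the supports were absent, the total length change would be Σ αᵢΔT Lᵢ = 13.1×10⁻⁶×51×450 + 1.8×10⁻⁶×51×300 = 0.3282 mm.
The walls prevent any net length change, so an axial force P (same in every segment) develops. Compatibility: P · Σ Lᵢ/(AᵢEᵢ) = δ_free.
Σ Lᵢ/(AᵢEᵢ) = 450/(300×207×10³) + 300/(2350×149×10³) = 8.103×10⁻⁶ mm/N.
Hence P = δ_free / Σ(L/AE) = 0.3282/8.103×10⁻⁶ = 40.5 kN (compressive).
σ_{invar} = P / A = 40500 / 2350 = 17.23 MPa.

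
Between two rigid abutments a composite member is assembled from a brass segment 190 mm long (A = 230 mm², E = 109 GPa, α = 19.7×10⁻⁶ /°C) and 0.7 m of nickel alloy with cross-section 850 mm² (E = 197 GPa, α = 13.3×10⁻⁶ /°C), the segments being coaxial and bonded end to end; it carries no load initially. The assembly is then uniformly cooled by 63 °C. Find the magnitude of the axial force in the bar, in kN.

With the walls removed the bar would change length by δ_free = Σ αᵢΔT Lᵢ = 19.7×10⁻⁶×63×190 + 13.3×10⁻⁶×63×700 = 0.8223 mm.
The walls prevent any net length change, so an axial force P (same in every segment) develops. Compatibility: P · Σ Lᵢ/(AᵢEᵢ) = δ_free.
The series flexibility is Σ Lᵢ/(AᵢEᵢ) = 190/(230×109×10³) + 700/(850×197×10³) = 1.176×10⁻⁵ mm/N.
P = 0.8223 / 1.176×10⁻⁵ = 69930 N = 69.93 kN, tensile.

P ≈ 69.9 kN (tensile)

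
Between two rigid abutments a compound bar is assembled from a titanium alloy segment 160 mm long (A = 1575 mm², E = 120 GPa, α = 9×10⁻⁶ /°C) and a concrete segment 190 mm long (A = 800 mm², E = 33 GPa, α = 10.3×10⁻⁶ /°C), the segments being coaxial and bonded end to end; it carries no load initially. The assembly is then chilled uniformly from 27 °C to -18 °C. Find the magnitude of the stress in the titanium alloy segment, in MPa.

σ ≈ 12.1 MPa (tensile)

If the supports were absent, the total length change would be Σ αᵢΔT Lᵢ = 9×10⁻⁶×45×160 + 10.3×10⁻⁶×45×190 = 0.1529 mm.
Since the ends are fixed, an axial force P builds up, equal in every segment, with P · Σ Lᵢ/(AᵢEᵢ) = δ_free.
The series flexibility is Σ Lᵢ/(AᵢEᵢ) = 160/(1575×120×10³) + 190/(800×33×10³) = 8.044×10⁻⁶ mm/N.
P = 0.1529 / 8.044×10⁻⁶ = 19000 N = 19 kN, tensile.
σ_{titanium alloy} = P / A = 19000 / 1575 = 12.07 MPa.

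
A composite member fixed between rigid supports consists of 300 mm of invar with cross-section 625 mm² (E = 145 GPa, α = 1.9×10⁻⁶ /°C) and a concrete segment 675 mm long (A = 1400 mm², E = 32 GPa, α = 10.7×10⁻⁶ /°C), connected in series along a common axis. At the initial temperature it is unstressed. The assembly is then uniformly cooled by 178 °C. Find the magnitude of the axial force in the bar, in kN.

If the supports were absent, the total length change would be Σ αᵢΔT Lᵢ = 1.9×10⁻⁶×178×300 + 10.7×10⁻⁶×178×675 = 1.387 mm.
The walls prevent any net length change, so an axial force P (same in every segment) develops. Compatibility: P · Σ Lᵢ/(AᵢEᵢ) = δ_free.
The series flexibility is Σ Lᵢ/(AᵢEᵢ) = 300/(625×145×10³) + 675/(1400×32×10³) = 1.838×10⁻⁵ mm/N.
P = 1.387 / 1.838×10⁻⁵ = 75480 N = 75.48 kN, tensile.

P ≈ 75.5 kN (tensile)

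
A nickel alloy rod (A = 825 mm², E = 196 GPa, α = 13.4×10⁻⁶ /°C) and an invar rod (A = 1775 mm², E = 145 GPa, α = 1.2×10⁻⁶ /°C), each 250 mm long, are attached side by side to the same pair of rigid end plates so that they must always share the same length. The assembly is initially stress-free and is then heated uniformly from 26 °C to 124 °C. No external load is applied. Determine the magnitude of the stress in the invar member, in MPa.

Equilibrium of a rigid end plate with no external load gives equal and opposite internal forces ±P in the two members. Since α_{nickel alloy} > α_{invar}, heating drives the nickel alloy into compression and the invar into tension.
Compatibility of the two members (thermal + elastic change equal): (α₁ − α₂)ΔT = P·[1/(A₁E₁) + 1/(A₂E₂)].
|α₁ − α₂|·ΔT = 12.2×10⁻⁶ × 98 = 0.001196.
1/(A₁E₁) + 1/(A₂E₂) = 1/(825×196×10³) + 1/(1775×145×10³) = 1.007×10⁻⁸ N⁻¹.
So P = 0.001196 / 1.007×10⁻⁸ = 118.7 kN.
σ_{invar} = P/A₂ = 118700/1775 = 66.89 MPa, tensile.

σ ≈ 66.9 MPa (tensile)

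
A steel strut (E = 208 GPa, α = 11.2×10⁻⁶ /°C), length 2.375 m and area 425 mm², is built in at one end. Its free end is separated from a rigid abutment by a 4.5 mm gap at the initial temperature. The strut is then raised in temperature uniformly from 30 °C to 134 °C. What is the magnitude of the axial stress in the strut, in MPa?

σ ≈ 0 MPa

If the wall were absent the strut would grow by αΔT L = 11.2×10⁻⁶ × 104 × 2375 = 2.766 mm.
Since δ_free = 2.77 mm is less than the 4.5 mm gap, the strut never touches the wall. No axial force develops.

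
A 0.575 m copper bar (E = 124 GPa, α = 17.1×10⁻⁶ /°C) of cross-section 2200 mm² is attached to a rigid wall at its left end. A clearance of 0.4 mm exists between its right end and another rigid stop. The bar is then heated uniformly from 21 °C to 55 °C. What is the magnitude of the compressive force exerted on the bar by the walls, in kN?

If the wall were absent the bar would grow by αΔT L = 17.1×10⁻⁶ × 34 × 575 = 0.3343 mm.
This is smaller than the 0.4 mm clearance, so the bar expands freely without reaching the stop — the stress is zero.

P ≈ 0 kN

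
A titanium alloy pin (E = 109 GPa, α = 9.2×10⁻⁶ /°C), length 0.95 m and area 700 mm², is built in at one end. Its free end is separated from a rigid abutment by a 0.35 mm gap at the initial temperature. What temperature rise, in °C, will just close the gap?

ΔT ≈ 40 °C

Contact occurs when the free expansion equals the gap: αΔT L = 0.35 mm.
ΔT = 0.35 / (9.2×10⁻⁶ × 950) = 40.05 °C.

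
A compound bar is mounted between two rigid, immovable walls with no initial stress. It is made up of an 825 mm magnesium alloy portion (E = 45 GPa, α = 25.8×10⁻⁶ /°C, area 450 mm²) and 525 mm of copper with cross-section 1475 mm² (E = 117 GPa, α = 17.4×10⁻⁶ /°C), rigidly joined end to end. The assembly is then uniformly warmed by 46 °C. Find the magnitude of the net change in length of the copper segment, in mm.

If the supports were absent, the total length change would be Σ αᵢΔT Lᵢ = 25.8×10⁻⁶×46×825 + 17.4×10⁻⁶×46×525 = 1.399 mm.
The walls prevent any net length change, so an axial force P (same in every segment) develops. Compatibility: P · Σ Lᵢ/(AᵢEᵢ) = δ_free.
Σ Lᵢ/(AᵢEᵢ) = 825/(450×45×10³) + 525/(1475×117×10³) = 4.378×10⁻⁵ mm/N.
Hence P = δ_free / Σ(L/AE) = 1.399/4.378×10⁻⁵ = 31.96 kN (compressive).
For the copper segment, free thermal change = 17.4×10⁻⁶×46×525 = 0.4202 mm and elastic change from P = 31960×525/(1475×117×10³) = 0.09723 mm; these oppose, so the net change is 0.323 mm (segment lengthens).

|ΔL| ≈ 0.323 mm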